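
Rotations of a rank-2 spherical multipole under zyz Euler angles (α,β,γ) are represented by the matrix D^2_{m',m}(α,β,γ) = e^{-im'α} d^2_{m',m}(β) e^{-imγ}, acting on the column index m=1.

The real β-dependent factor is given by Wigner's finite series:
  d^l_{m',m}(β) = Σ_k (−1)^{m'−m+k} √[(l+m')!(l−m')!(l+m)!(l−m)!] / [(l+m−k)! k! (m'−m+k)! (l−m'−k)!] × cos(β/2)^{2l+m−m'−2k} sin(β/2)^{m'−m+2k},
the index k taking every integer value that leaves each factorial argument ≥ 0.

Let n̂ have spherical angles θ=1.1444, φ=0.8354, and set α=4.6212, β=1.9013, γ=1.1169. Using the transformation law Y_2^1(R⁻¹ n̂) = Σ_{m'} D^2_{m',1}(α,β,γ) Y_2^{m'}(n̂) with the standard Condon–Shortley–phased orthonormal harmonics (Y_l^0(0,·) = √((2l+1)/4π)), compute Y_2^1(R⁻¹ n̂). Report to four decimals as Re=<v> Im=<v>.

Need the full column D^2_{m',1} for m'=−2..2 at α=4.6212, β=1.9013, γ=1.1169.
cos(β/2)=0.581154, sin(β/2)=0.813793
d^2_{-2,1}: single k=3 term ⇒ +0.626418;  D = -0.168002+0.603469i
d^2_{-1,1}: k∈[2..3] ⇒ +0.671015 -0.438588 = +0.232427;  D = -0.217306-0.082467i
d^2_{0,1}: k∈[1..2] ⇒ +0.391259 -0.767202 = -0.375943;  D = -0.164840+0.337877i
d^2_{1,1}: k∈[0..1] ⇒ +0.114068 -0.671015 = -0.556947;  D = -0.476236-0.288772i
d^2_{2,1}: single k=0 term ⇒ -0.319461;  D = +0.189825-0.256948i
Y_2^{m'}(θ=1.1444,φ=0.8354) and Σ D·Y over m':
  (-0.1680+0.6035i)·(-0.0320-0.3186i)  (-0.2173-0.0825i)·(+0.1952-0.2157i)  (-0.1648+0.3379i)·(-0.1535+0.0000i)  (-0.4762-0.2888i)·(-0.1952-0.2157i)  (+0.1898-0.2569i)·(-0.0320+0.3186i)
Y_2^1(R⁻¹ n̂) = +0.269187+0.240929i

Re=0.2692 Im=0.2409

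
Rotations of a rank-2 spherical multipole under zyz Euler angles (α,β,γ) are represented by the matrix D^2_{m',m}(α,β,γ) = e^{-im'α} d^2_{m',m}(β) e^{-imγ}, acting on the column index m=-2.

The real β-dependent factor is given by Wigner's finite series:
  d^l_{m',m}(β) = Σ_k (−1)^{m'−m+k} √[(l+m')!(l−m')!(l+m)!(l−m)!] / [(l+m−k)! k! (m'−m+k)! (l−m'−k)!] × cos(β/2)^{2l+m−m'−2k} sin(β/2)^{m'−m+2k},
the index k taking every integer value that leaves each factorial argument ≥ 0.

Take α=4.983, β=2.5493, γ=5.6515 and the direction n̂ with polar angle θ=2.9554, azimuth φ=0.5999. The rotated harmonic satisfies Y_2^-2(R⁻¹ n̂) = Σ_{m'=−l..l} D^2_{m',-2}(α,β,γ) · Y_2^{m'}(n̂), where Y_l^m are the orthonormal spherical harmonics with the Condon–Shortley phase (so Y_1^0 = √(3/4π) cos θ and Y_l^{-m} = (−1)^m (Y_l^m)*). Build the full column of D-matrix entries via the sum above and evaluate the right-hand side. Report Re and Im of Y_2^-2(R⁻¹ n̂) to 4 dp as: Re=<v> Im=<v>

Re=-0.0389 Im=-0.1450

Need the full column D^2_{m',-2} for m'=−2..2 at α=4.983, β=2.5493, γ=5.6515.
cos(β/2)=0.291836, sin(β/2)=0.956468
d^2_{-2,-2}: single k=0 term ⇒ +0.007254;  D = -0.005443+0.004795i
d^2_{-1,-2}: single k=0 term ⇒ -0.047547;  D = +0.039822+0.025979i
d^2_{0,-2}: single k=0 term ⇒ +0.190852;  D = +0.057753-0.181904i
d^2_{1,-2}: single k=0 term ⇒ -0.510718;  D = -0.510372-0.018798i
d^2_{2,-2}: single k=0 term ⇒ +0.836917;  D = +0.193890+0.814147i
Y_2^{m'}(θ=2.9554,φ=0.5999) and Σ D·Y over m':
  (-0.0054+0.0048i)·(+0.0048-0.0123i)  (+0.0398+0.0260i)·(-0.1160+0.0793i)  (+0.0578-0.1819i)·(+0.5984+0.0000i)  (-0.5104-0.0188i)·(+0.1160+0.0793i)  (+0.1939+0.8141i)·(+0.0048+0.0123i)
Y_2^-2(R⁻¹ n̂) = -0.038917-0.144984i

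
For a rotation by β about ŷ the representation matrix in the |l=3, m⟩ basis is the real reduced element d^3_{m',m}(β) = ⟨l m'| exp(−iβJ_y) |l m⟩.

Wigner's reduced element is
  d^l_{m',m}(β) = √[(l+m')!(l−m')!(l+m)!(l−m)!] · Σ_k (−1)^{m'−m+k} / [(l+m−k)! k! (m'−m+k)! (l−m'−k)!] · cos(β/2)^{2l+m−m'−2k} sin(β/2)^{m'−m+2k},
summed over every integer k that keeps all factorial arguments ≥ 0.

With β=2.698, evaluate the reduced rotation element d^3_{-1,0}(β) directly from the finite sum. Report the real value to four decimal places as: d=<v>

d=0.5722

d^3_{-1,0}(β=2.698) via Wigner's sum:
Half-angle: c=0.219982, s=0.975504. N=√(2·24·6·6)=41.569219
The bounds max(0,m−m')=1 and min(l+m,l−m')=3 give 3 terms
  k=1: (−1)^0·41.5692/(12)·0.2200^5·0.9755^1 = +0.001741
  k=2: (−1)^1·41.5692/(4)·0.2200^3·0.9755^3 = -0.102698
  k=3: (−1)^2·41.5692/(12)·0.2200^1·0.9755^5 = +0.673168
d^3_{-1,0}(2.698) = +0.001741 -0.102698 +0.673168 = +0.572211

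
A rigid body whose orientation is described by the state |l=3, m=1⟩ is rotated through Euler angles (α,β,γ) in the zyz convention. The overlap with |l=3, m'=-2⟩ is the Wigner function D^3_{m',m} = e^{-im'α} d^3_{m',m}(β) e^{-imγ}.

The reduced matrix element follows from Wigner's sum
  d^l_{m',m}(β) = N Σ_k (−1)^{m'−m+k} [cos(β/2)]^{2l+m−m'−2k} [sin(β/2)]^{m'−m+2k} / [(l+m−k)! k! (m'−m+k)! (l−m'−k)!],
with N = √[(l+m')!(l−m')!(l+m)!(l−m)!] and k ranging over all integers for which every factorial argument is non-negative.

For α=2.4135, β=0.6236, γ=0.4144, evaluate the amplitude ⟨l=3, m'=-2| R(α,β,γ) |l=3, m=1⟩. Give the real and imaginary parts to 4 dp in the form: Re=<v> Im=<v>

First d^3_{-2,1}(β=0.6236), then the phase factors e^{-i(-2)α} and e^{-i(1)γ}:
With c≡cos(β/2)=0.951783 and s≡sin(β/2)=0.306772, N=[1·120·24·2]^{1/2}=75.894664
Admissible k: 3..4 (factorial args all ≥0)
  k=3: (−1)^0·75.8947/(12)·0.9518^3·0.3068^3 = +0.157432
  k=4: (−1)^1·75.8947/(24)·0.9518^1·0.3068^5 = -0.008177
d^3_{-2,1}(0.6236) = +0.157432 -0.008177 = +0.149254
Phases: e^{-i·(-2)·2.4135}=+0.114360-0.993439i, e^{-i·(1)·0.4144}=+0.915358-0.402641i ⇒ D=-0.044078-0.142597i

Re=-0.0441 Im=-0.1426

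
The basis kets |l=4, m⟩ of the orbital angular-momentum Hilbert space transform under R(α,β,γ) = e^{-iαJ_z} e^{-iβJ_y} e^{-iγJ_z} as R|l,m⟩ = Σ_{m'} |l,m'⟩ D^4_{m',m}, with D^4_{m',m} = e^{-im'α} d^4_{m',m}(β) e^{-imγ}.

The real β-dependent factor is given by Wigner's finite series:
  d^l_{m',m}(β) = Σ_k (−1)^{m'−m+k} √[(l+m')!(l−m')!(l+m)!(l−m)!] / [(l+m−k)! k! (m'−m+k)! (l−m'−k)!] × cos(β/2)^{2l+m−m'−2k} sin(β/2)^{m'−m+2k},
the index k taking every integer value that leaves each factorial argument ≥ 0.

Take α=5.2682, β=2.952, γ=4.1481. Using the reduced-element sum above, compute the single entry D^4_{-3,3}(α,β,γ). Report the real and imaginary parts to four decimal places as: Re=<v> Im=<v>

D^4_{-3,3}(5.2682,2.952,4.1481) = e^{-i·-3·5.2682}·d^4_{-3,3}(2.952)·e^{-i·3·4.1481}. Compute d first:
c=cos(2.952/2)=0.094654, s=sin(2.952/2)=0.995510; N=√[1·5040·5040·1]=5040.000000
k∈{6,7} keeps every argument non-negative
  k=6: (−1)^0·5040.0000/(720)·0.0947^2·0.9955^6 = +0.061046
  k=7: (−1)^1·5040.0000/(5040)·0.0947^0·0.9955^8 = -0.964641
d^4_{-3,3}(2.952) = +0.061046 -0.964641 = -0.903595
Phases: e^{-i·(-3)·5.2682}=-0.995334-0.096486i, e^{-i·(3)·4.1481}=+0.992559+0.121768i ⇒ D=+0.882071+0.196051i

Re=0.8821 Im=0.1961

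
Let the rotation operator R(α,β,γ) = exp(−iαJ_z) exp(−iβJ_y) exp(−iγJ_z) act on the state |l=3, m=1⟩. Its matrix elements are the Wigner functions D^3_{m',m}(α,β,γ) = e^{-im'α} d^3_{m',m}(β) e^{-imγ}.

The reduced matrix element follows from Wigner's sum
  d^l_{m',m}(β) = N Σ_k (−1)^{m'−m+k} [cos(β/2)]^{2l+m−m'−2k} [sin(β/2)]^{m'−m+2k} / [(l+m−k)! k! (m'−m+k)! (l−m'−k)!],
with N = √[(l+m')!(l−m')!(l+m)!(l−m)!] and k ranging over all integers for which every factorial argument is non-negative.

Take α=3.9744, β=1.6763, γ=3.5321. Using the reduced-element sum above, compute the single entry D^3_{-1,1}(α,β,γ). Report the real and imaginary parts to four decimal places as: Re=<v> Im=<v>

Re=-0.2356 Im=-0.1116

First d^3_{-1,1}(β=1.6763), then the phase factors e^{-i(-1)α} and e^{-i(1)γ}:
c=cos(1.6763/2)=0.668839, s=sin(1.6763/2)=0.743407; N=√[2·24·24·2]=48.000000
The bounds max(0,m−m')=2 and min(l+m,l−m')=4 give 3 terms
  k=2: (−1)^0·48.0000/(8)·0.6688^4·0.7434^2 = +0.663578
  k=3: (−1)^1·48.0000/(6)·0.6688^2·0.7434^4 = -1.093050
  k=4: (−1)^2·48.0000/(48)·0.6688^0·0.7434^6 = +0.168795
d^3_{-1,1}(1.6763) = +0.663578 -1.093050 +0.168795 = -0.260678
Attach z-rotation phases: D = e^{-i(-1)(3.9744)}·(-0.260678)·e^{-i(1)(3.5321)} = -0.235593-0.111575i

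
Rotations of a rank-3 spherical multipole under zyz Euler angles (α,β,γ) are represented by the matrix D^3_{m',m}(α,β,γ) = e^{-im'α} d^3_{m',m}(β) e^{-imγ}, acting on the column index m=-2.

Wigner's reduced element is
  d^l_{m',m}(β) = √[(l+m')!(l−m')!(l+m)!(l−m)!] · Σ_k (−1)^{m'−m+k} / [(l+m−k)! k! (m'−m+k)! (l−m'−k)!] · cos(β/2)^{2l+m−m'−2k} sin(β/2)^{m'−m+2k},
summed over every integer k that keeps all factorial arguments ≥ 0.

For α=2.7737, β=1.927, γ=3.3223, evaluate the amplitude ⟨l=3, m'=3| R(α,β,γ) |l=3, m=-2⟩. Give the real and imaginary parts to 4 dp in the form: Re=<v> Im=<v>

Re=0.0551 Im=0.5191

D^3_{3,-2}(2.7737,1.927,3.3223) = e^{-i·3·2.7737}·d^3_{3,-2}(1.927)·e^{-i·-2·3.3223}. Compute d first:
Half-angle: c=0.570649, s=0.821194. N=√(720·1·1·120)=293.938769
k∈{0} keeps every argument non-negative
  k=0: (−1)^5·293.9388/(120)·0.5706^1·0.8212^5 = -0.522003
d^3_{3,-2}(1.927) = -0.522003
Phases: e^{-i·(3)·2.7737}=-0.450315-0.892870i, e^{-i·(-2)·3.3223}=+0.935398+0.353598i ⇒ D=+0.055075+0.519090i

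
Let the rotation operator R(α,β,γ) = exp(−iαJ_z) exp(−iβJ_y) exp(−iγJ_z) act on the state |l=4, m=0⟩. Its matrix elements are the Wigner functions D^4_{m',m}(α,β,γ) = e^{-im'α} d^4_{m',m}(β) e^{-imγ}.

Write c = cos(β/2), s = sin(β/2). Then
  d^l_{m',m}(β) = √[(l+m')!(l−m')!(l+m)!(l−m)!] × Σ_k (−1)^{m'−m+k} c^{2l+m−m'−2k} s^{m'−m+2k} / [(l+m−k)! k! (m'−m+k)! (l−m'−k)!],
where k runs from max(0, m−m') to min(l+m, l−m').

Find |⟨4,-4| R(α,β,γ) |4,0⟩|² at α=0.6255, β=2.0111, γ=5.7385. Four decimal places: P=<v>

D^4_{-4,0}(0.6255,2.0111,5.7385) = e^{-i·-4·0.6255}·d^4_{-4,0}(2.0111)·e^{-i·0·5.7385}. Compute d first:
Half-angle: c=0.535624, s=0.844457. N=√(1·40320·24·24)=4819.161753
Admissible k: 4..4 (factorial args all ≥0)
  k=4: (−1)^0·4819.1618/(576)·0.5356^4·0.8445^4 = +0.350185
d^4_{-4,0}(2.0111) = +0.350185
|D^4_{-4,0}|² = |d^4_{-4,0}(β)|² = (+0.350185)² = 0.122630 (the z-rotation phases have unit modulus)

P=0.1226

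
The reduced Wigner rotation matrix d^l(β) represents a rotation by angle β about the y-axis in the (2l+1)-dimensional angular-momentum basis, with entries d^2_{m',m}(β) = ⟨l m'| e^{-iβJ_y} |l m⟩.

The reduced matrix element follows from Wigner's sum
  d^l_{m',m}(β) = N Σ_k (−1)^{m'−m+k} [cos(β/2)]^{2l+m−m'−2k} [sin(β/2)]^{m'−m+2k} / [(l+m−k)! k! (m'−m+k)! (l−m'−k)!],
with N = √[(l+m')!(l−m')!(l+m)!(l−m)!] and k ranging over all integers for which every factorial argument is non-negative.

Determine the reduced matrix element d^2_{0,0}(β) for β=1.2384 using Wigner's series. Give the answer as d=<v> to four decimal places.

d^2_{0,0}(β=1.2384) via Wigner's sum:
Half-angle: c=0.814343, s=0.580384. N=√(2·2·2·2)=4.000000
Admissible k: 0..2 (factorial args all ≥0)
  k=0: (−1)^0·4.0000/(4)·0.8143^4·0.5804^0 = +0.439774
  k=1: (−1)^1·4.0000/(1)·0.8143^2·0.5804^2 = -0.893522
  k=2: (−1)^2·4.0000/(4)·0.8143^0·0.5804^4 = +0.113465
d^2_{0,0}(1.2384) = +0.439774 -0.893522 +0.113465 = -0.340284

d=-0.3403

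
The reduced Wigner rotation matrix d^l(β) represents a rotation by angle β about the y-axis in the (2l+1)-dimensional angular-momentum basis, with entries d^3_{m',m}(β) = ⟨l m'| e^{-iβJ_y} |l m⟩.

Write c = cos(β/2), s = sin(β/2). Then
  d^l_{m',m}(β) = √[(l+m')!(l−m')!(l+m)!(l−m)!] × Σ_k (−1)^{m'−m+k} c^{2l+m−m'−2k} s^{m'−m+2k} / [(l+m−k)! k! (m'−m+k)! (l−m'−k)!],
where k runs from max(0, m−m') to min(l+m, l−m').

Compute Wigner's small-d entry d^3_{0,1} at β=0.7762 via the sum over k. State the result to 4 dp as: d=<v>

d^3_{0,1}(β=0.7762) via Wigner's sum:
Half-angle: c=0.925630, s=0.378430. N=√(6·6·24·2)=41.569219
k∈{1,2,3} keeps every argument non-negative
  k=1: (−1)^0·41.5692/(12)·0.9256^5·0.3784^1 = +0.890765
  k=2: (−1)^1·41.5692/(4)·0.9256^3·0.3784^3 = -0.446665
  k=3: (−1)^2·41.5692/(12)·0.9256^1·0.3784^5 = +0.024886
d^3_{0,1}(0.7762) = +0.890765 -0.446665 +0.024886 = +0.468986

d=0.4690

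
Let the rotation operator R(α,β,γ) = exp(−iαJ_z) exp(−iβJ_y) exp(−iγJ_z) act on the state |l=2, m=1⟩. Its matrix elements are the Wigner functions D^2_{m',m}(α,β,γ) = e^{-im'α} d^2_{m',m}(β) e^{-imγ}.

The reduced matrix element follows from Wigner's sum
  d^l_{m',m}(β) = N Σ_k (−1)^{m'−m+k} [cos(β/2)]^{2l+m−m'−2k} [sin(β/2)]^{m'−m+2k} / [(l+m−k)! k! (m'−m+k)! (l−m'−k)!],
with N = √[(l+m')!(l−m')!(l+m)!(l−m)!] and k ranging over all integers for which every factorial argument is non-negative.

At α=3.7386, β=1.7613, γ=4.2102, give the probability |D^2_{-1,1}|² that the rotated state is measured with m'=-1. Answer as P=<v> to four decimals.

Split into d^2_{-1,1}(β=1.7613) × two z-phases.
Half-angle: c=0.636650, s=0.771153. N=√(1·6·6·1)=6.000000
k∈{2,3} keeps every argument non-negative
  k=2: (−1)^0·6.0000/(2)·0.6367^2·0.7712^2 = +0.723109
  k=3: (−1)^1·6.0000/(6)·0.6367^0·0.7712^4 = -0.353640
d^2_{-1,1}(1.7613) = +0.723109 -0.353640 = +0.369469
|D^2_{-1,1}|² = |d^2_{-1,1}(β)|² = (+0.369469)² = 0.136507 (the z-rotation phases have unit modulus)

P=0.1365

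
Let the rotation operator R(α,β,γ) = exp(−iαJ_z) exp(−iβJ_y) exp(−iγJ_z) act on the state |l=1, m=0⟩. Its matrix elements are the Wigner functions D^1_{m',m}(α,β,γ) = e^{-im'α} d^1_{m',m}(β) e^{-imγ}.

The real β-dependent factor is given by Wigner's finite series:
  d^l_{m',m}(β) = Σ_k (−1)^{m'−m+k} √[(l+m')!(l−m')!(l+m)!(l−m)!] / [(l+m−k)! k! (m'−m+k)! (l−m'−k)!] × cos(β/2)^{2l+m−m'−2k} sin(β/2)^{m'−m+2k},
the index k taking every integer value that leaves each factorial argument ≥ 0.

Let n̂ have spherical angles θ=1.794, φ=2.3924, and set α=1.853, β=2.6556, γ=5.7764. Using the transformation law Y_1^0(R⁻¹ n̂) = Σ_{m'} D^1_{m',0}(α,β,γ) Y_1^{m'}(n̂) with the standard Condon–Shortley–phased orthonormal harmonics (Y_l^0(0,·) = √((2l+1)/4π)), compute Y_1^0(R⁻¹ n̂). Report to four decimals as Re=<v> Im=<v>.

Re=0.2866 Im=0.0000

Need the full column D^1_{m',0} for m'=−1..1 at α=1.853, β=2.6556, γ=5.7764.
cos(β/2)=0.240612, sin(β/2)=0.970621
d^1_{-1,0}: single k=1 term ⇒ +0.330280;  D = -0.091974+0.317215i
d^1_{0,0}: k∈[0..1] ⇒ +0.057894 -0.942106 = -0.884212;  D = -0.884212+0.000000i
d^1_{1,0}: single k=0 term ⇒ -0.330280;  D = +0.091974+0.317215i
Y_1^{m'}(θ=1.794,φ=2.3924) and Σ D·Y over m':
  (-0.0920+0.3172i)·(-0.2467-0.2295i)  (-0.8842+0.0000i)·(-0.1082+0.0000i)  (+0.0920+0.3172i)·(+0.2467-0.2295i)
Y_1^0(R⁻¹ n̂) = +0.286590+0.000000i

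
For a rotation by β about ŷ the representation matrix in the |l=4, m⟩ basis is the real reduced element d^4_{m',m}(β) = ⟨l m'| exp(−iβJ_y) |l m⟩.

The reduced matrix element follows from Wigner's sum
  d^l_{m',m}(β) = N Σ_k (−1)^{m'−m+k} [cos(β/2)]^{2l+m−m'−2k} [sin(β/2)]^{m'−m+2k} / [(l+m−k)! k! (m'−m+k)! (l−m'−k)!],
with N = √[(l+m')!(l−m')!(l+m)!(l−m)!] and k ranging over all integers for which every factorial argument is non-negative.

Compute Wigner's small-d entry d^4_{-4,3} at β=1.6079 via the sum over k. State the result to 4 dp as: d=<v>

d=0.1971

d^4_{-4,3}(β=1.6079) via Wigner's sum:
With c≡cos(β/2)=0.693868 and s≡sin(β/2)=0.720102, N=[1·40320·5040·1]^{1/2}=14255.272709
The bounds max(0,m−m')=7 and min(l+m,l−m')=7 give 1 term
  k=7: (−1)^0·14255.2727/(5040)·0.6939^1·0.7201^7 = +0.197052
d^4_{-4,3}(1.6079) = +0.197052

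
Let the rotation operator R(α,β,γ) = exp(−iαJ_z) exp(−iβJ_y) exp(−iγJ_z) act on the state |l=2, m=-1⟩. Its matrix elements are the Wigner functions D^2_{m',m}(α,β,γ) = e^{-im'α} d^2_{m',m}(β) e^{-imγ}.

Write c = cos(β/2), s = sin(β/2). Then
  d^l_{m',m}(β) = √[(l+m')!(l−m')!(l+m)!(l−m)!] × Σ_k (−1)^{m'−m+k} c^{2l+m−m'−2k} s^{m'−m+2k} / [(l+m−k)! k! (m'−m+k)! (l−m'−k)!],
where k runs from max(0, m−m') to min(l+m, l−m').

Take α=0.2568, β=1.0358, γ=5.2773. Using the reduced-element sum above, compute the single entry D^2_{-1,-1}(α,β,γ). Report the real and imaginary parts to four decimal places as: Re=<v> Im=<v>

First d^2_{-1,-1}(β=1.0358), then the phase factors e^{-i(-1)α} and e^{-i(-1)γ}:
c=cos(1.0358/2)=0.868861, s=sin(1.0358/2)=0.495057; N=√[1·6·1·6]=6.000000
Admissible k: 0..1 (factorial args all ≥0)
  k=0: (−1)^0·6.0000/(6)·0.8689^4·0.4951^0 = +0.569903
  k=1: (−1)^1·6.0000/(2)·0.8689^2·0.4951^2 = -0.555049
d^2_{-1,-1}(1.0358) = +0.569903 -0.555049 = +0.014854
Phases: e^{-i·(-1)·0.2568}=+0.967208+0.253987i, e^{-i·(-1)·5.2773}=+0.535341-0.844636i ⇒ D=+0.010877-0.010115i

Re=0.0109 Im=-0.0101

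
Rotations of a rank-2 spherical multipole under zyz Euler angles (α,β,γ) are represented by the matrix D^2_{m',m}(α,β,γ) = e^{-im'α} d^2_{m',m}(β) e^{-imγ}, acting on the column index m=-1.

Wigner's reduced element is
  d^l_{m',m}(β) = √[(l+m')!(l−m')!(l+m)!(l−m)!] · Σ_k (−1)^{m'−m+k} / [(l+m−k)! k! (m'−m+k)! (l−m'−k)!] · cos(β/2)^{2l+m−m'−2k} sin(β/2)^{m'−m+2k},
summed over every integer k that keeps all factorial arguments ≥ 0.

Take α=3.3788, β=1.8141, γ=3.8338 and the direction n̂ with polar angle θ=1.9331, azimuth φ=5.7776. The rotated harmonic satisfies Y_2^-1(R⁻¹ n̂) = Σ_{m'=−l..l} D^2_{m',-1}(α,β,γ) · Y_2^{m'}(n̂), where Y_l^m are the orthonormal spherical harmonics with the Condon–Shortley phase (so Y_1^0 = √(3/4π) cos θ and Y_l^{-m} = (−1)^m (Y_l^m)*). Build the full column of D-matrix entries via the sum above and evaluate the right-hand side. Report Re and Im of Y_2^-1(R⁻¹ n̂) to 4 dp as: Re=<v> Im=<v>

Need the full column D^2_{m',-1} for m'=−2..2 at α=3.3788, β=1.8141, γ=3.8338.
cos(β/2)=0.616072, sin(β/2)=0.787690
d^2_{-2,-1}: single k=1 term ⇒ +0.368366;  D = -0.144864-0.338686i
d^2_{-1,-1}: k∈[0..1] ⇒ +0.144054 -0.706472 = -0.562417;  D = -0.336496-0.450648i
d^2_{0,-1}: k∈[0..1] ⇒ -0.451155 +0.737518 = +0.286364;  D = -0.220454-0.182768i
d^2_{1,-1}: k∈[0..1] ⇒ +0.706472 -0.384965 = +0.321507;  D = +0.288797+0.141290i
d^2_{2,-1}: single k=0 term ⇒ -0.602181;  D = +0.587956+0.130116i
Y_2^{m'}(θ=1.9331,φ=5.7776) and Σ D·Y over m':
  (-0.1449-0.3387i)·(+0.1793+0.2862i)  (-0.3365-0.4506i)·(-0.2240-0.1240i)  (-0.2205-0.1828i)·(-0.1965+0.0000i)  (+0.2888+0.1413i)·(+0.2240-0.1240i)  (+0.5880+0.1301i)·(+0.1793-0.2862i)
Y_2^-1(R⁻¹ n̂) = +0.358665-0.072718i

Re=0.3587 Im=-0.0727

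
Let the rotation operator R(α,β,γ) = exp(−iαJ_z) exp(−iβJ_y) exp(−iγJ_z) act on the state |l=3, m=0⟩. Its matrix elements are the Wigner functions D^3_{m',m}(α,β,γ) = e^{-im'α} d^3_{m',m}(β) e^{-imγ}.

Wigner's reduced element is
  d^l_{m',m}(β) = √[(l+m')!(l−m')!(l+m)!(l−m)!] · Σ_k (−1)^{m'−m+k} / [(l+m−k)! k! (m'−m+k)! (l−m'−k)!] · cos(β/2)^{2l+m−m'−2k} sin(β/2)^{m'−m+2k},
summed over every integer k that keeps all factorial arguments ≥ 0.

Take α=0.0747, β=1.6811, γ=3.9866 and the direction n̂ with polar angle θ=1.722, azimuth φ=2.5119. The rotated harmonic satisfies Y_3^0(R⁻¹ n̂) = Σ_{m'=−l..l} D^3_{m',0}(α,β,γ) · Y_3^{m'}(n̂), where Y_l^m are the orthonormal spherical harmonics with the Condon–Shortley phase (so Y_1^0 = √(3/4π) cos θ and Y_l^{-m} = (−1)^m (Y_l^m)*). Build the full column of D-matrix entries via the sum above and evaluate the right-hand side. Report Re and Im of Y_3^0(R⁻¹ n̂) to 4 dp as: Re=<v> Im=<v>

Re=0.0874 Im=0.0000

Need the full column D^3_{m',0} for m'=−3..3 at α=0.0747, β=1.6811, γ=3.9866.
cos(β/2)=0.667053, sin(β/2)=0.745010
d^3_{-3,0}: single k=3 term ⇒ +0.548887;  D = +0.535162+0.121979i
d^3_{-2,0}: k∈[2..3] ⇒ +0.601903 -0.750810 = -0.148907;  D = -0.147248-0.022164i
d^3_{-1,0}: k∈[1..3] ⇒ +0.340844 -1.275498 +0.530349 = -0.404305;  D = -0.403178-0.030174i
d^3_{0,0}: k∈[0..3] ⇒ +0.088097 -0.989028 +1.233707 -0.170991 = +0.161785;  D = +0.161785+0.000000i
d^3_{1,0}: k∈[0..2] ⇒ -0.340844 +1.275498 -0.530349 = +0.404305;  D = +0.403178-0.030174i
d^3_{2,0}: k∈[0..1] ⇒ +0.601903 -0.750810 = -0.148907;  D = -0.147248+0.022164i
d^3_{3,0}: single k=0 term ⇒ -0.548887;  D = -0.535162+0.121979i
Y_3^{m'}(θ=1.722,φ=2.5119) and Σ D·Y over m':
  (+0.5352+0.1220i)·(+0.1261-0.3829i)  (-0.1472-0.0222i)·(-0.0461-0.1432i)  (-0.4032-0.0302i)·(+0.2289+0.1668i)  (+0.1618+0.0000i)·(+0.1623+0.0000i)  (+0.4032-0.0302i)·(-0.2289+0.1668i)  (-0.1472+0.0222i)·(-0.0461+0.1432i)  (-0.5352+0.1220i)·(-0.1261-0.3829i)
Y_3^0(R⁻¹ n̂) = +0.087368+0.000000i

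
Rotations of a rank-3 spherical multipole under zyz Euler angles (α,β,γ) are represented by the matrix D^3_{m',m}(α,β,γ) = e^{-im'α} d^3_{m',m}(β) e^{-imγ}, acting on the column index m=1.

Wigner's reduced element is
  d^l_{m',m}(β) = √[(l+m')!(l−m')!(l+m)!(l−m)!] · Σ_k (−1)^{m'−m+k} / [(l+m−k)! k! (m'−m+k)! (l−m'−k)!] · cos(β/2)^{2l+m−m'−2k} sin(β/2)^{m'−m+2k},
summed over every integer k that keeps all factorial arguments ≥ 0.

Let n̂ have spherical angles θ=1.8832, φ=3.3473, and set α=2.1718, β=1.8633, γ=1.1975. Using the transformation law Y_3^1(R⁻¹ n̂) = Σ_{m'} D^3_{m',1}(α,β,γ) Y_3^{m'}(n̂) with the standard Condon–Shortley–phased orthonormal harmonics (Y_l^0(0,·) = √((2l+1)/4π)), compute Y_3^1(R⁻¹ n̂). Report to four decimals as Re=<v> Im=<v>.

Need the full column D^3_{m',1} for m'=−3..3 at α=2.1718, β=1.8633, γ=1.1975.
cos(β/2)=0.596510, sin(β/2)=0.802605
d^3_{-3,1}: single k=4 term ⇒ +0.571860;  D = +0.325493-0.470190i
d^3_{-2,1}: k∈[3..4] ⇒ +0.694049 -0.628244 = +0.065806;  D = -0.065805-0.000297i
d^3_{-1,1}: k∈[2..4] ⇒ +0.489359 -1.181229 +0.267308 = -0.424562;  D = -0.238497-0.351244i
d^3_{0,1}: k∈[1..3] ⇒ +0.209982 -1.140439 +0.688206 = -0.242250;  D = -0.088345+0.225567i
d^3_{1,1}: k∈[0..2] ⇒ +0.045051 -0.652479 +0.885922 = +0.278495;  D = -0.271306+0.062869i
d^3_{2,1}: k∈[0..1] ⇒ -0.191687 +0.694049 = +0.502362;  D = +0.370272+0.339510i
d^3_{3,1}: single k=0 term ⇒ +0.315880;  D = +0.044417-0.312741i
Y_3^{m'}(θ=1.8832,φ=3.3473) and Σ D·Y over m':
  (+0.3255-0.4702i)·(-0.2932+0.2081i)  (-0.0658-0.0003i)·(-0.2607+0.1137i)  (-0.2385-0.3512i)·(+0.1589-0.0331i)  (-0.0883+0.2256i)·(+0.2899+0.0000i)  (-0.2713+0.0629i)·(-0.1589-0.0331i)  (+0.3703+0.3395i)·(-0.2607-0.1137i)  (+0.0444-0.3127i)·(+0.2932+0.2081i)
Y_3^1(R⁻¹ n̂) = +0.009796+0.001598i

Re=0.0098 Im=0.0016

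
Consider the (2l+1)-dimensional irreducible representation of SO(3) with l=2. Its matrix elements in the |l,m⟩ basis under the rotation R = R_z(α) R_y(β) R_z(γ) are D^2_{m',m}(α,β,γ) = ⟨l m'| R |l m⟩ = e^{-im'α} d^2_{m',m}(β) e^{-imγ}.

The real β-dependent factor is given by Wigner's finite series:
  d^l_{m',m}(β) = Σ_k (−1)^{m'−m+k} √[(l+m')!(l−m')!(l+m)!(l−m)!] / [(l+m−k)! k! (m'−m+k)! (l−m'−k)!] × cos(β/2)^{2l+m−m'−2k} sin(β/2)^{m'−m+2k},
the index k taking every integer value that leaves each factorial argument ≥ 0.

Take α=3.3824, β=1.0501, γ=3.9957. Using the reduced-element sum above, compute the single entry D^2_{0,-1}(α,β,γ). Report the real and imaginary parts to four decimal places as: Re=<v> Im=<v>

Re=0.3472 Im=0.3985

First d^2_{0,-1}(β=1.0501), then the phase factors e^{-i(0)α} and e^{-i(-1)γ}:
With c≡cos(β/2)=0.865299 and s≡sin(β/2)=0.501256, N=[2·2·1·6]^{1/2}=4.898979
k: max(0,(-1)−(0))=0 … min(2+(-1),2−(0))=1
  k=0: (−1)^1·4.8990/(2)·0.8653^3·0.5013^1 = -0.795488
  k=1: (−1)^2·4.8990/(2)·0.8653^1·0.5013^3 = +0.266945
d^2_{0,-1}(1.0501) = -0.795488 +0.266945 = -0.528544
Phases: e^{-i·(0)·3.3824}=+1.000000+0.000000i, e^{-i·(-1)·3.9957}=-0.656892-0.753985i ⇒ D=+0.347196+0.398514i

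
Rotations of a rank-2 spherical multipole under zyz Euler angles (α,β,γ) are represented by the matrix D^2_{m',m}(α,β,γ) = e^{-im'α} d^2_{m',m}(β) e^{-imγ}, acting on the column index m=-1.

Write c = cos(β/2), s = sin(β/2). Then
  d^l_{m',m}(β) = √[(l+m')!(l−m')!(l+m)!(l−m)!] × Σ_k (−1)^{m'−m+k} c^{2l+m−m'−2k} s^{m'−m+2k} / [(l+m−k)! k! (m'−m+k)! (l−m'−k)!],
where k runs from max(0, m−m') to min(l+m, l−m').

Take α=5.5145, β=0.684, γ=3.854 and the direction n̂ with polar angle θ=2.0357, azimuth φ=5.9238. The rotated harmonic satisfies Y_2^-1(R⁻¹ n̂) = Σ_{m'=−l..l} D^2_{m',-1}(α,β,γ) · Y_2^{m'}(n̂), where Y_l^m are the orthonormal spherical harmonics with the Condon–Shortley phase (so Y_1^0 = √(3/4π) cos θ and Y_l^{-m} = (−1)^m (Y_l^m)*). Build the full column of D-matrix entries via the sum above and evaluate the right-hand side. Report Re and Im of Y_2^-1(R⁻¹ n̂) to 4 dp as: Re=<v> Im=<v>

Re=-0.1224 Im=-0.0437

Need the full column D^2_{m',-1} for m'=−2..2 at α=5.5145, β=0.684, γ=3.854.
cos(β/2)=0.942086, sin(β/2)=0.335372
d^2_{-2,-1}: single k=1 term ⇒ +0.560826;  D = -0.380567+0.411939i
d^2_{-1,-1}: k∈[0..1] ⇒ +0.787702 -0.299472 = +0.488230;  D = -0.487457+0.027462i
d^2_{0,-1}: k∈[0..1] ⇒ -0.686869 +0.087045 = -0.599823;  D = +0.453941+0.392079i
d^2_{1,-1}: k∈[0..1] ⇒ +0.299472 -0.012650 = +0.286821;  D = -0.025694-0.285668i
d^2_{2,-1}: single k=0 term ⇒ -0.071072;  D = -0.044633+0.055309i
Y_2^{m'}(θ=2.0357,φ=5.9238) and Σ D·Y over m':
  (-0.3806+0.4119i)·(+0.2323+0.2032i)  (-0.4875+0.0275i)·(-0.2898-0.1089i)  (+0.4539+0.3921i)·(-0.1252+0.0000i)  (-0.0257-0.2857i)·(+0.2898-0.1089i)  (-0.0446+0.0553i)·(+0.2323-0.2032i)
Y_2^-1(R⁻¹ n̂) = -0.122363-0.043703i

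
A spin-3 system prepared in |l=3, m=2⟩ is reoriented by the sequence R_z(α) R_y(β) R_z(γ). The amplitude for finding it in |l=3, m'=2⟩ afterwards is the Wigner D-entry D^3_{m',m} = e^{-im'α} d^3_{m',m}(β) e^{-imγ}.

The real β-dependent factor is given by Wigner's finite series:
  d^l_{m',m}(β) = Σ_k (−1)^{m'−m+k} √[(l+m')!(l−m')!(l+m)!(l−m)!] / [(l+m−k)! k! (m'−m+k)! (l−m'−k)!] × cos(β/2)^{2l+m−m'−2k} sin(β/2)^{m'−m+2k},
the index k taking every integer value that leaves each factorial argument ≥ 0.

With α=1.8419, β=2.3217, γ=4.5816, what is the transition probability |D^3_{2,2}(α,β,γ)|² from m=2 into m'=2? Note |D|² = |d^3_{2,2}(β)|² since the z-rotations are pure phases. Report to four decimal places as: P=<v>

First d^3_{2,2}(β=2.3217), then the phase factors e^{-i(2)α} and e^{-i(2)γ}:
With c≡cos(β/2)=0.398560 and s≡sin(β/2)=0.917142, N=[120·1·120·1]^{1/2}=120.000000
k∈{0,1} keeps every argument non-negative
  k=0: (−1)^0·120.0000/(120)·0.3986^6·0.9171^0 = +0.004008
  k=1: (−1)^1·120.0000/(24)·0.3986^4·0.9171^2 = -0.106125
d^3_{2,2}(2.3217) = +0.004008 -0.106125 = -0.102117
|D^3_{2,2}|² = |d^3_{2,2}(β)|² = (-0.102117)² = 0.010428 (the z-rotation phases have unit modulus)

P=0.0104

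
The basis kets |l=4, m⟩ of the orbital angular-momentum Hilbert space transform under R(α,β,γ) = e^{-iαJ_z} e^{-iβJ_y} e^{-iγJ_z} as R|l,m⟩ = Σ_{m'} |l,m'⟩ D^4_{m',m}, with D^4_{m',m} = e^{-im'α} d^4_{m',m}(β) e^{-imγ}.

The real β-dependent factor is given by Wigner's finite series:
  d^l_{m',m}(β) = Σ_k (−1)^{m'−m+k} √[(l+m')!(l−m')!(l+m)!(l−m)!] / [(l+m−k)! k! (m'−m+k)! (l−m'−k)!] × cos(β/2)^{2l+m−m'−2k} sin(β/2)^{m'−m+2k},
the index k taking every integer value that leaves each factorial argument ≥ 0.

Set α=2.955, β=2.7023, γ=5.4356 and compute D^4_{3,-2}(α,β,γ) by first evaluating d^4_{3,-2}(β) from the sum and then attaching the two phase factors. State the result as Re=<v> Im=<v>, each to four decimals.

Split into d^4_{3,-2}(β=2.7023) × two z-phases.
With c≡cos(β/2)=0.217884 and s≡sin(β/2)=0.975975, N=[5040·1·2·720]^{1/2}=2693.993318
Admissible k: 0..1 (factorial args all ≥0)
  k=0: (−1)^5·2693.9933/(240)·0.2179^3·0.9760^5 = -0.102815
  k=1: (−1)^6·2693.9933/(720)·0.2179^1·0.9760^7 = +0.687638
d^4_{3,-2}(2.7023) = -0.102815 +0.687638 = +0.584823
Attach z-rotation phases: D = e^{-i(3)(2.955)}·(+0.584823)·e^{-i(-2)(5.4356)} = -0.246665+0.530259i

Re=-0.2467 Im=0.5303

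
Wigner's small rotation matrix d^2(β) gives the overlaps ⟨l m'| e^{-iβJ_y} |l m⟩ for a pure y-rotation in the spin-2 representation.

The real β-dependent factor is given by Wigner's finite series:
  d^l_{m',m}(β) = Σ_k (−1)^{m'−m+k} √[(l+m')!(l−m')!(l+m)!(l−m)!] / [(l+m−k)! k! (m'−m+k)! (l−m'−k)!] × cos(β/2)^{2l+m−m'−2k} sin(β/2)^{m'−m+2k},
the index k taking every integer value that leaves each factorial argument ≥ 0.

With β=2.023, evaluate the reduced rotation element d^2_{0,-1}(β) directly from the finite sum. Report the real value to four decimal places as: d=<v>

d^2_{0,-1}(β=2.023) via Wigner's sum:
c=cos(2.023/2)=0.530590, s=sin(2.023/2)=0.847629; N=√[2·2·1·6]=4.898979
k∈{0,1} keeps every argument non-negative
  k=0: (−1)^1·4.8990/(2)·0.5306^3·0.8476^1 = -0.310140
  k=1: (−1)^2·4.8990/(2)·0.5306^1·0.8476^3 = +0.791501
d^2_{0,-1}(2.023) = -0.310140 +0.791501 = +0.481361

d=0.4814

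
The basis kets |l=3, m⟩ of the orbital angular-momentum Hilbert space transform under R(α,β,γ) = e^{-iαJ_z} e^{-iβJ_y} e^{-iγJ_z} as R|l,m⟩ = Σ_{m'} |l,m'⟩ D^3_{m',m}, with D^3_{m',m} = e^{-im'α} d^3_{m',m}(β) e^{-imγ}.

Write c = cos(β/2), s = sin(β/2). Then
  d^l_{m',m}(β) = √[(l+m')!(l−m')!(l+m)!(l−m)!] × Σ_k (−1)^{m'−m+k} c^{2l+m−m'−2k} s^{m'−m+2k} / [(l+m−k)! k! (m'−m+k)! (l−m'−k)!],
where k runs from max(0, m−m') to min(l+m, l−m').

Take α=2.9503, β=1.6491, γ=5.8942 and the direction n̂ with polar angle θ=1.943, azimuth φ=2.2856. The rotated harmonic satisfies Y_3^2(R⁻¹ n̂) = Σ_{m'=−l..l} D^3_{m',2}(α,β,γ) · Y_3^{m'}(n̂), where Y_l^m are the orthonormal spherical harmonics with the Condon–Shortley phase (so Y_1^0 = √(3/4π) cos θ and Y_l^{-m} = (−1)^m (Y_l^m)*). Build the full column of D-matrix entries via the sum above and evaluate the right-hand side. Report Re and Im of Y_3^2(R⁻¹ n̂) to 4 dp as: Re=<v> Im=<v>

Need the full column D^3_{m',2} for m'=−3..3 at α=2.9503, β=1.6491, γ=5.8942.
cos(β/2)=0.678887, sin(β/2)=0.734242
d^3_{-3,2}: single k=5 term ⇒ +0.354871;  D = -0.347506-0.071925i
d^3_{-2,2}: k∈[4..5] ⇒ +0.669766 -0.156688 = +0.513078;  D = +0.473493+0.197619i
d^3_{-1,2}: k∈[3..4] ⇒ +0.783324 -0.458137 = +0.325188;  D = -0.270811-0.180023i
d^3_{0,2}: k∈[2..3] ⇒ +0.627235 -0.733692 = -0.106457;  D = -0.075833-0.074715i
d^3_{1,2}: k∈[1..2] ⇒ +0.334833 -0.783324 = -0.448491;  D = +0.253804+0.369767i
d^3_{2,2}: k∈[0..1] ⇒ +0.097901 -0.572585 = -0.474684;  D = -0.189318-0.435297i
d^3_{3,2}: single k=0 term ⇒ -0.259361;  D = +0.056334+0.253169i
Y_3^{m'}(θ=1.943,φ=2.2856) and Σ D·Y over m':
  (-0.3475-0.0719i)·(+0.2833-0.1830i)  (+0.4735+0.1976i)·(+0.0454-0.3193i)  (-0.2708-0.1800i)·(+0.0668+0.0770i)  (-0.0758-0.0747i)·(+0.3174+0.0000i)  (+0.2538+0.3698i)·(-0.0668+0.0770i)  (-0.1893-0.4353i)·(+0.0454+0.3193i)  (+0.0563+0.2532i)·(-0.2833-0.1830i)
Y_3^2(R⁻¹ n̂) = +0.060014-0.322996i

Re=0.0600 Im=-0.3230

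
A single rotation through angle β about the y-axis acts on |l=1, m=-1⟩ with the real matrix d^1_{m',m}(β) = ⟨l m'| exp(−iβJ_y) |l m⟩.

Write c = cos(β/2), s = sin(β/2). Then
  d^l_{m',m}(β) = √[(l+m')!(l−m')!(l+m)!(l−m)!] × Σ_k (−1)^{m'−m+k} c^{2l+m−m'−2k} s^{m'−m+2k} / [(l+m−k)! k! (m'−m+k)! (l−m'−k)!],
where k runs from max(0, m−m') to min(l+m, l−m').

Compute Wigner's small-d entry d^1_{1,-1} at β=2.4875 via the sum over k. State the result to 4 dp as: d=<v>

d^1_{1,-1}(β=2.4875) via Wigner's sum:
c=cos(2.4875/2)=0.321247, s=sin(2.4875/2)=0.946995; N=√[2·1·1·2]=2.000000
k∈{0} keeps every argument non-negative
  k=0: (−1)^2·2.0000/(2)·0.3212^0·0.9470^2 = +0.896800
d^1_{1,-1}(2.4875) = +0.896800

d=0.8968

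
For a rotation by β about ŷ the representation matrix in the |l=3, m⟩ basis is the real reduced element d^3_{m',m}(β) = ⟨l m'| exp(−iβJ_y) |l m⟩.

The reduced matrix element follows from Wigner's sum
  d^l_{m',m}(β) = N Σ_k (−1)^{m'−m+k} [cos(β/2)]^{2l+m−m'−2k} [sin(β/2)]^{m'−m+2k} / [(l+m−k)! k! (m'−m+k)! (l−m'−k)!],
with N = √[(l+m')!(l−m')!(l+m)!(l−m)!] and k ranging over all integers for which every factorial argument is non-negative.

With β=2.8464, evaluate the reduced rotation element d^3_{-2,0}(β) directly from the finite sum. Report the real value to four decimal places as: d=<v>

d^3_{-2,0}(β=2.8464) via Wigner's sum:
c=cos(2.8464/2)=0.147061, s=sin(2.8464/2)=0.989127; N=√[1·120·6·6]=65.726707
The bounds max(0,m−m')=2 and min(l+m,l−m')=3 give 2 terms
  k=2: (−1)^0·65.7267/(12)·0.1471^4·0.9891^2 = +0.002506
  k=3: (−1)^1·65.7267/(12)·0.1471^2·0.9891^4 = -0.113387
d^3_{-2,0}(2.8464) = +0.002506 -0.113387 = -0.110881

d=-0.1109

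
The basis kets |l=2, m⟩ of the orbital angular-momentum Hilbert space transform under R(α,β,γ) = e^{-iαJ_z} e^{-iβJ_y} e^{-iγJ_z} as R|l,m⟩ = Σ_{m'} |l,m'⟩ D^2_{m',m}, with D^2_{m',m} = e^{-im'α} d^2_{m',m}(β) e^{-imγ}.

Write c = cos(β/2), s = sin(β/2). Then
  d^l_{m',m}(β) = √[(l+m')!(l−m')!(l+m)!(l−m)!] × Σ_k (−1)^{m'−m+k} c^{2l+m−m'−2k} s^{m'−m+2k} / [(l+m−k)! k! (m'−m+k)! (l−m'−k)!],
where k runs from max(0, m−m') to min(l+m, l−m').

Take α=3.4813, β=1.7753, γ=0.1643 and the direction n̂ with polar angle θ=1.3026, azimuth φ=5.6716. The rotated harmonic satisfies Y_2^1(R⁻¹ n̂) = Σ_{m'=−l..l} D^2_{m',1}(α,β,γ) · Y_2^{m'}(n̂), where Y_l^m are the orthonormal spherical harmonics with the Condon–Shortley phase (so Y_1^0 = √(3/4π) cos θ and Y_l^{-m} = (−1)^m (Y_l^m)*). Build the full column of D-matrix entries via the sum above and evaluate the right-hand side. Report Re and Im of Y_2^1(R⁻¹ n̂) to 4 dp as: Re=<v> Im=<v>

Need the full column D^2_{m',1} for m'=−2..2 at α=3.4813, β=1.7753, γ=0.1643.
cos(β/2)=0.631236, sin(β/2)=0.775590
d^2_{-2,1}: single k=3 term ⇒ +0.589006;  D = +0.512574+0.290165i
d^2_{-1,1}: k∈[2..3] ⇒ +0.719069 -0.361851 = +0.357217;  D = -0.351736-0.062338i
d^2_{0,1}: k∈[1..2] ⇒ +0.477842 -0.721382 = -0.243540;  D = -0.240260+0.039834i
d^2_{1,1}: k∈[0..1] ⇒ +0.158770 -0.719069 = -0.560299;  D = +0.490628-0.270590i
d^2_{2,1}: single k=0 term ⇒ -0.390156;  D = -0.259334+0.291493i
Y_2^{m'}(θ=1.3026,φ=5.6716) and Σ D·Y over m':
  (+0.5126+0.2902i)·(+0.1224+0.3377i)  (-0.3517-0.0623i)·(+0.1616+0.1133i)  (-0.2403+0.0398i)·(-0.2490+0.0000i)  (+0.4906-0.2706i)·(-0.1616+0.1133i)  (-0.2593+0.2915i)·(+0.1224-0.3377i)
Y_2^1(R⁻¹ n̂) = -0.007163+0.371297i

Re=-0.0072 Im=0.3713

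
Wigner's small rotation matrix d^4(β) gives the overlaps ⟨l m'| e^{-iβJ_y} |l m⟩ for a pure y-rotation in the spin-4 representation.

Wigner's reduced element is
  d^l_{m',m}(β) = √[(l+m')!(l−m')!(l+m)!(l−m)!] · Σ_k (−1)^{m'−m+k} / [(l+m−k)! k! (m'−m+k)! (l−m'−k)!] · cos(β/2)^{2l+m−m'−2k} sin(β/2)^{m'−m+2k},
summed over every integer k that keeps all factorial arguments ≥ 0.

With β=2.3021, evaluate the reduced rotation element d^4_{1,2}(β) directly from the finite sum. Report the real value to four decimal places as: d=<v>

d^4_{1,2}(β=2.3021) via Wigner's sum:
With c≡cos(β/2)=0.407529 and s≡sin(β/2)=0.913192, N=[120·6·720·2]^{1/2}=1018.233765
k∈{1,2,3} keeps every argument non-negative
  k=1: (−1)^0·1018.2338/(240)·0.4075^7·0.9132^1 = +0.007233
  k=2: (−1)^1·1018.2338/(48)·0.4075^5·0.9132^3 = -0.181587
  k=3: (−1)^2·1018.2338/(72)·0.4075^3·0.9132^5 = +0.607857
d^4_{1,2}(2.3021) = +0.007233 -0.181587 +0.607857 = +0.433503

d=0.4335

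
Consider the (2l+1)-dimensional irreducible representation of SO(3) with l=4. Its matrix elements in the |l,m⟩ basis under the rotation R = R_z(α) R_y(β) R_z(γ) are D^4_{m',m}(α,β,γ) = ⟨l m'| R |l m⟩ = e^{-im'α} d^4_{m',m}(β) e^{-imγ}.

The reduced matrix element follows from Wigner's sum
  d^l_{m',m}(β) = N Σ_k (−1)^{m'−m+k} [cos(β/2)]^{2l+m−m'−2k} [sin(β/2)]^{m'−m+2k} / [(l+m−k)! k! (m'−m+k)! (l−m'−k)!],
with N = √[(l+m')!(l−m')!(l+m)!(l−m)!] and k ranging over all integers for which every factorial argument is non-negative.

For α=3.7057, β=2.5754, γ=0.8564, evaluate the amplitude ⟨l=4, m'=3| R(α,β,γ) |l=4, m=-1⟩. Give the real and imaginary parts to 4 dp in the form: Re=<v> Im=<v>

Re=0.2795 Im=-0.3093

First d^4_{3,-1}(β=2.5754), then the phase factors e^{-i(3)α} and e^{-i(-1)γ}:
Half-angle: c=0.279330, s=0.960195. N=√(5040·1·6·120)=1904.940944
k: max(0,(-1)−(3))=0 … min(4+(-1),4−(3))=1
  k=0: (−1)^4·1904.9409/(144)·0.2793^4·0.9602^4 = +0.068459
  k=1: (−1)^5·1904.9409/(240)·0.2793^2·0.9602^6 = -0.485359
d^4_{3,-1}(2.5754) = +0.068459 -0.485359 = -0.416900
D = (+0.121227+0.992625i)·(-0.416900)·(+0.655161+0.755489i) = +0.279529-0.309304i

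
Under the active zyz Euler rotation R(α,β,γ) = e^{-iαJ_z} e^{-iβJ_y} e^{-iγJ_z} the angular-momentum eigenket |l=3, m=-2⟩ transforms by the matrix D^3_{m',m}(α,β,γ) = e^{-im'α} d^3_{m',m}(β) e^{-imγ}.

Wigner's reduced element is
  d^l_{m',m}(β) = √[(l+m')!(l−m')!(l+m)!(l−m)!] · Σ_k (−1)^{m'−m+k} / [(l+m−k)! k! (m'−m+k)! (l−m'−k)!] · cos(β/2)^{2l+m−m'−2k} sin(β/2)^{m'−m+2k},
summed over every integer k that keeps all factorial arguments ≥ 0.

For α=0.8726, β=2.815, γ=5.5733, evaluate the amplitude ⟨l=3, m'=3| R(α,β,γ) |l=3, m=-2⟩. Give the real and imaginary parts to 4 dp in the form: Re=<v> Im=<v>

D^3_{3,-2}(0.8726,2.815,5.5733) = e^{-i·3·0.8726}·d^3_{3,-2}(2.815)·e^{-i·-2·5.5733}. Compute d first:
Half-angle: c=0.162572, s=0.986697. N=√(720·1·1·120)=293.938769
Admissible k: 0..0 (factorial args all ≥0)
  k=0: (−1)^5·293.9388/(120)·0.1626^1·0.9867^5 = -0.372425
d^3_{3,-2}(2.815) = -0.372425
D = (-0.865928-0.500168i)·(-0.372425)·(+0.150452-0.988617i) = +0.232674-0.290797i

Re=0.2327 Im=-0.2908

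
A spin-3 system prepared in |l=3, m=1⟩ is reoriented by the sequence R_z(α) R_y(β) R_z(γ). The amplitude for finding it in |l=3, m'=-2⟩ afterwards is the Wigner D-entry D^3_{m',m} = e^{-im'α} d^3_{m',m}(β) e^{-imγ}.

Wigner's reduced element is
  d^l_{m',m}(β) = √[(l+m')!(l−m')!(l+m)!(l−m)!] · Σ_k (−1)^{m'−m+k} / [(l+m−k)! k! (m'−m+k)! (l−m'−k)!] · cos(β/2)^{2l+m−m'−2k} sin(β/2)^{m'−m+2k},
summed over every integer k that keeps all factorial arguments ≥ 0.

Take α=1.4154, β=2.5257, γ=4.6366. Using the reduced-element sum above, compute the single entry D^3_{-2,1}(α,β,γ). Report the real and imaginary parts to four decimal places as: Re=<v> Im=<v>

D^3_{-2,1}(1.4154,2.5257,4.6366) = e^{-i·-2·1.4154}·d^3_{-2,1}(2.5257)·e^{-i·1·4.6366}. Compute d first:
With c≡cos(β/2)=0.303102 and s≡sin(β/2)=0.952958, N=[1·120·24·2]^{1/2}=75.894664
k∈{3,4} keeps every argument non-negative
  k=3: (−1)^0·75.8947/(12)·0.3031^3·0.9530^3 = +0.152412
  k=4: (−1)^1·75.8947/(24)·0.3031^1·0.9530^5 = -0.753283
d^3_{-2,1}(2.5257) = +0.152412 -0.753283 = -0.600871
D = (-0.952091+0.305813i)·(-0.600871)·(-0.075716+0.997129i) = +0.139911+0.584355i

Re=0.1399 Im=0.5844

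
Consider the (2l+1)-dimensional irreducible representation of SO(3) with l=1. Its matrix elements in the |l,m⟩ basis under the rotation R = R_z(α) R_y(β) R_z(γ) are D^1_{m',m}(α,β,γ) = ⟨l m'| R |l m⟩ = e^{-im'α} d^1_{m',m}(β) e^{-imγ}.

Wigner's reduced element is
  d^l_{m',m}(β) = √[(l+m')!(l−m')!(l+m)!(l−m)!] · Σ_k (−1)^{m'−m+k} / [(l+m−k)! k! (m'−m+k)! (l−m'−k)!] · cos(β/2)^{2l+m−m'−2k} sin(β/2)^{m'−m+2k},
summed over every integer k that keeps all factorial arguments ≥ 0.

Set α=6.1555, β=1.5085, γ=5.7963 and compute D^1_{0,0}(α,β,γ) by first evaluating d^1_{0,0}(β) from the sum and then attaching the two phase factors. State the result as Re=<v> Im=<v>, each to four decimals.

Re=0.0623 Im=0.0000

Split into d^1_{0,0}(β=1.5085) × two z-phases.
c=cos(1.5085/2)=0.728785, s=sin(1.5085/2)=0.684742; N=√[1·1·1·1]=1.000000
The bounds max(0,m−m')=0 and min(l+m,l−m')=1 give 2 terms
  k=0: (−1)^0·1.0000/(1)·0.7288^2·0.6847^0 = +0.531128
  k=1: (−1)^1·1.0000/(1)·0.7288^0·0.6847^2 = -0.468872
d^1_{0,0}(1.5085) = +0.531128 -0.468872 = +0.062256
Attach z-rotation phases: D = e^{-i(0)(6.1555)}·(+0.062256)·e^{-i(0)(5.7963)} = +0.062256+0.000000i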